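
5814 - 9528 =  - 3714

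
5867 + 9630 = 15497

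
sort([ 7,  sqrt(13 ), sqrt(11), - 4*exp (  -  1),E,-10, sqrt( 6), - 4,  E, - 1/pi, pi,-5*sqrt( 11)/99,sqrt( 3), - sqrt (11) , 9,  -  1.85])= [ - 10, -4, - sqrt ( 11), - 1.85, - 4*exp(  -  1 ), - 1/pi,-5*sqrt( 11 )/99,sqrt(3), sqrt( 6), E,  E,pi, sqrt( 11),  sqrt (13 ),7, 9]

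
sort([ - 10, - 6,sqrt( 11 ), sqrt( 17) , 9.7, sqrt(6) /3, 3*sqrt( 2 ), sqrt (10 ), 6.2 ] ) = [ - 10,- 6, sqrt(6 ) /3, sqrt(10), sqrt(11),  sqrt( 17 ),3*sqrt (2 ), 6.2,9.7 ] 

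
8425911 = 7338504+1087407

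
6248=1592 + 4656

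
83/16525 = 83/16525 =0.01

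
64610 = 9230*7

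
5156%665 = 501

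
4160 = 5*832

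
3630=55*66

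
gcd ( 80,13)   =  1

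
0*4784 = 0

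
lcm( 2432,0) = 0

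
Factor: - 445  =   - 5^1 * 89^1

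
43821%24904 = 18917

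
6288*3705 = 23297040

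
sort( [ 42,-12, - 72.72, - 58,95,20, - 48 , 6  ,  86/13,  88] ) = [ - 72.72, -58, - 48,-12,6,86/13,  20, 42,  88,95 ]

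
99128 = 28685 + 70443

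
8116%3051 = 2014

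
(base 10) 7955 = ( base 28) A43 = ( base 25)ci5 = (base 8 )17423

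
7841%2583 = 92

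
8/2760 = 1/345=0.00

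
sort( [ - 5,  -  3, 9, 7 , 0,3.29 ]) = [- 5, - 3,0,3.29, 7 , 9]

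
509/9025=509/9025 =0.06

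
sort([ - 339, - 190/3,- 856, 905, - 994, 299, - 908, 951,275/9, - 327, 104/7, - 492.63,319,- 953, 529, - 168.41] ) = [ - 994, - 953, - 908,  -  856, - 492.63, - 339,-327, - 168.41, - 190/3, 104/7,275/9,299, 319,529,905, 951 ] 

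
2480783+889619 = 3370402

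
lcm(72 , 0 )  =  0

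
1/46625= 1/46625 = 0.00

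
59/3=19 + 2/3 =19.67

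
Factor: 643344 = 2^4*3^1*13^1*1031^1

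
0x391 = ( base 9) 1224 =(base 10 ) 913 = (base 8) 1621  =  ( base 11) 760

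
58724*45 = 2642580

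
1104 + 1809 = 2913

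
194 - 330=-136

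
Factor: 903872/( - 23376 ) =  - 116/3 = -2^2*3^(  -  1 ) * 29^1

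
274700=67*4100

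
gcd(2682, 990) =18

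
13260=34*390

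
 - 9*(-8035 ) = 72315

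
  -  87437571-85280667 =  - 172718238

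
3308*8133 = 26903964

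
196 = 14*14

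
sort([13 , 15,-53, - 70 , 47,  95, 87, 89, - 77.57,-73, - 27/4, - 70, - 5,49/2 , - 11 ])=[ - 77.57 ,-73, - 70, - 70, - 53, - 11, -27/4, - 5, 13 , 15 , 49/2, 47, 87,89,95] 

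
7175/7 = 1025 = 1025.00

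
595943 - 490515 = 105428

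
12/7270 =6/3635 = 0.00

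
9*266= 2394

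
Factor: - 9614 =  - 2^1*11^1*19^1*23^1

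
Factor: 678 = 2^1 * 3^1*113^1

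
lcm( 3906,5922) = 183582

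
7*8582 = 60074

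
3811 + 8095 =11906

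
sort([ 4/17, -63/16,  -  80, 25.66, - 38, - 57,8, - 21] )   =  [  -  80,-57, - 38,-21,-63/16,4/17, 8, 25.66]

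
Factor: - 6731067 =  - 3^1 * 7^1*251^1*1277^1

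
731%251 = 229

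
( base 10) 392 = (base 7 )1100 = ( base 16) 188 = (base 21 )IE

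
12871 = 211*61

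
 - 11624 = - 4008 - 7616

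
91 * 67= 6097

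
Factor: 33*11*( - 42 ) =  - 15246=- 2^1*3^2*7^1*11^2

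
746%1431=746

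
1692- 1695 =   -  3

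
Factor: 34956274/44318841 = 2^1*3^( - 1 )*7^( - 1)*23^1 * 523^1 * 569^ ( - 1)*1453^1 * 3709^(-1)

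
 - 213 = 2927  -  3140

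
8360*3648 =30497280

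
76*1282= 97432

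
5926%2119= 1688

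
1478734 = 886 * 1669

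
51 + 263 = 314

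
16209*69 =1118421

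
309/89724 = 103/29908 = 0.00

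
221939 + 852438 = 1074377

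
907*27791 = 25206437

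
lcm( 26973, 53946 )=53946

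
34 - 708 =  - 674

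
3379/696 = 3379/696 = 4.85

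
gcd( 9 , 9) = 9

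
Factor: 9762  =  2^1*3^1*1627^1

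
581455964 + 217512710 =798968674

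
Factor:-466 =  - 2^1*233^1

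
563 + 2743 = 3306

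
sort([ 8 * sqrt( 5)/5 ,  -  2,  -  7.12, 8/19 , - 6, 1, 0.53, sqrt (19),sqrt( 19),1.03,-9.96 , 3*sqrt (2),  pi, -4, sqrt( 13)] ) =[-9.96, - 7.12 , - 6, - 4, - 2, 8/19 , 0.53,1,1.03, pi,8*sqrt( 5)/5,sqrt(13),3*sqrt(2),sqrt( 19 ), sqrt(19 ) ]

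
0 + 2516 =2516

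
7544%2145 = 1109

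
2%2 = 0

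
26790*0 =0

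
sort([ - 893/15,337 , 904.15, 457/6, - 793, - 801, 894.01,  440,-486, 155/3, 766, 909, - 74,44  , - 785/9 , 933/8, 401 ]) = [-801,- 793,  -  486,-785/9,- 74 , - 893/15, 44, 155/3, 457/6, 933/8,337 , 401, 440, 766, 894.01,904.15,909]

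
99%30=9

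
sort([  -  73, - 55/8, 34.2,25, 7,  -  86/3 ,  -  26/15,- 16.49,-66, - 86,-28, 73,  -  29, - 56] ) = [ - 86 , - 73, - 66, - 56, - 29, - 86/3,  -  28, - 16.49,  -  55/8,  -  26/15 , 7, 25,34.2,73 ] 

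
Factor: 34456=2^3 * 59^1*73^1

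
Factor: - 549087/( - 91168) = 7131/1184 = 2^(- 5)*3^1*37^(-1 )*2377^1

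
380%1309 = 380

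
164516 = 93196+71320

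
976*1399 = 1365424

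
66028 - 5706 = 60322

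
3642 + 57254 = 60896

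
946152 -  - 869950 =1816102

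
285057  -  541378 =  - 256321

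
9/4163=9/4163 =0.00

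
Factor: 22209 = 3^1 * 11^1*673^1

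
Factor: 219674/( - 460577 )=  - 238/499 = - 2^1*7^1*17^1*499^(- 1)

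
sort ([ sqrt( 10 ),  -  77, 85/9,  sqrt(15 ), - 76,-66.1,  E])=[ - 77, - 76, - 66.1,E,  sqrt( 10), sqrt( 15),85/9]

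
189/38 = 189/38 = 4.97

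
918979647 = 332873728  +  586105919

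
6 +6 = 12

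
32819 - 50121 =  - 17302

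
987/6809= 987/6809 = 0.14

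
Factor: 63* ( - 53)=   -3339 = - 3^2 *7^1*53^1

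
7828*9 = 70452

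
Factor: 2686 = 2^1*17^1*79^1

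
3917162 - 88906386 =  - 84989224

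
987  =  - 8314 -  - 9301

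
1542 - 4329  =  -2787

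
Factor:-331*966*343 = -2^1*3^1*7^4 * 23^1*331^1 = - 109672878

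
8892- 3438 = 5454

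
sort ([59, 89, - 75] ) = [ - 75, 59, 89]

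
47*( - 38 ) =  - 1786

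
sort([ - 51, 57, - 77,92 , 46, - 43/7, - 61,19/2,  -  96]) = [ - 96, - 77,-61, - 51, - 43/7,19/2,46, 57, 92] 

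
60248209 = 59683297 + 564912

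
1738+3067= 4805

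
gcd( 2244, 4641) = 51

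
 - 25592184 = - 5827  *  4392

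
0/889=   0= 0.00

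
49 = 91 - 42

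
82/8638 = 41/4319 = 0.01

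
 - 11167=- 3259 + -7908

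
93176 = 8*11647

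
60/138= 10/23 = 0.43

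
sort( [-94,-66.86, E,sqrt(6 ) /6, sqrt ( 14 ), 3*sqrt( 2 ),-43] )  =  [ - 94,  -  66.86, - 43,sqrt(6)/6,E,sqrt( 14 ), 3*sqrt( 2)] 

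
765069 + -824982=- 59913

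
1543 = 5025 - 3482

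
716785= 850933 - 134148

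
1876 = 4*469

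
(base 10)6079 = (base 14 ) 2303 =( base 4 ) 1132333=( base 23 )BB7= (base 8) 13677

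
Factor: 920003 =7^1 * 167^1*787^1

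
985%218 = 113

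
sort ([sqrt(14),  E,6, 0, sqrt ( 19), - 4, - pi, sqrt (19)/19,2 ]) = [ - 4, - pi,0,  sqrt(19)/19,2,E,sqrt(14),sqrt( 19), 6] 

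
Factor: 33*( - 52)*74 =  - 126984=- 2^3*3^1*11^1*13^1*37^1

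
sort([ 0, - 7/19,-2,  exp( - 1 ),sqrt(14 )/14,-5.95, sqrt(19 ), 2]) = [ - 5.95, - 2 ,  -  7/19,0  ,  sqrt(14) /14,exp( - 1) , 2 , sqrt( 19) ]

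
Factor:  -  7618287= - 3^1 * 2539429^1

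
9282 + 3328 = 12610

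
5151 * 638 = 3286338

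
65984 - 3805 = 62179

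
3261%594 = 291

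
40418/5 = 40418/5 = 8083.60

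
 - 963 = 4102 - 5065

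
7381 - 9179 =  - 1798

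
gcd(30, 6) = 6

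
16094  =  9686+6408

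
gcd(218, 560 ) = 2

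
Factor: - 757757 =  - 7^1*11^1 *13^1*757^1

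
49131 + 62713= 111844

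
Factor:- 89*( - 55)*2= 2^1*5^1*11^1*89^1 = 9790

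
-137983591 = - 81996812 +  - 55986779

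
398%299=99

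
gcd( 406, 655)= 1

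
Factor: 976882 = 2^1*488441^1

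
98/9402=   49/4701 =0.01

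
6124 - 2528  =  3596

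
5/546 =5/546 = 0.01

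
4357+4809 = 9166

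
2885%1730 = 1155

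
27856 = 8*3482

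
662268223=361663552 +300604671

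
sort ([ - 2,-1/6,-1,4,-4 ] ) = [ - 4, - 2, - 1,-1/6,4]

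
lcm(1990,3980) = 3980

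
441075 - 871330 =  - 430255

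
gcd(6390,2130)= 2130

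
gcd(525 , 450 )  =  75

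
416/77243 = 416/77243 = 0.01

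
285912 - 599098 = -313186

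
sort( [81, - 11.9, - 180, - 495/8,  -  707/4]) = [ - 180, - 707/4,-495/8,-11.9,81 ] 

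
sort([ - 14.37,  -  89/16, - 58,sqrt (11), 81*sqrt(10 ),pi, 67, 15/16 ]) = [ - 58,  -  14.37, - 89/16, 15/16 , pi,sqrt(11),67,81*sqrt(10)]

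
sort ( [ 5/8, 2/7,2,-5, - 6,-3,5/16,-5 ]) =[ - 6, - 5, - 5, - 3, 2/7, 5/16, 5/8, 2]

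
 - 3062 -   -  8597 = 5535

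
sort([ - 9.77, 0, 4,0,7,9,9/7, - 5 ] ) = [-9.77,-5,  0,0,9/7,4,7,9 ]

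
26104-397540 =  - 371436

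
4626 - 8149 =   -  3523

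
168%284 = 168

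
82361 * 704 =57982144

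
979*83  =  81257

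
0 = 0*6178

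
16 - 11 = 5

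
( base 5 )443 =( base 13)96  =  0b1111011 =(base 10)123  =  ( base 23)58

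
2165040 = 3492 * 620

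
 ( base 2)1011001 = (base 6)225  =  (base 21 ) 45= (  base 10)89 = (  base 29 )32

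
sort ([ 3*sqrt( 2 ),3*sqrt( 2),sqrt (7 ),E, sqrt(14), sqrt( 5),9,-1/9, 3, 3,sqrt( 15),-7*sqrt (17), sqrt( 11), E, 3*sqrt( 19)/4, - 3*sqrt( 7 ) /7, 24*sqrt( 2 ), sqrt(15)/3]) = [ - 7*sqrt( 17) , - 3*sqrt (7)/7,  -  1/9,  sqrt( 15 )/3, sqrt ( 5 )  ,  sqrt( 7 ), E, E, 3, 3, 3*sqrt ( 19) /4, sqrt(11), sqrt(14)  ,  sqrt(15),3*sqrt(2 ),3 * sqrt(2), 9, 24*sqrt( 2 ) ]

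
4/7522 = 2/3761 = 0.00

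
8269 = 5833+2436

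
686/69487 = 686/69487= 0.01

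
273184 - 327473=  - 54289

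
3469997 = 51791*67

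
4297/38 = 4297/38 = 113.08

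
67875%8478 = 51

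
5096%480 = 296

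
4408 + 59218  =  63626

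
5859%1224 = 963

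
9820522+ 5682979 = 15503501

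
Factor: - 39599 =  - 7^1*5657^1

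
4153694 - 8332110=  - 4178416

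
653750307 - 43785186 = 609965121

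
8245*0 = 0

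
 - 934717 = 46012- 980729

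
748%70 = 48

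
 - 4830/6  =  - 805= -  805.00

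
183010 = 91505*2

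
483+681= 1164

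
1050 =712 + 338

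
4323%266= 67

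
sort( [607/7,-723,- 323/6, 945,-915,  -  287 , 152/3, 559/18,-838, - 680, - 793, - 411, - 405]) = [  -  915, - 838,-793, - 723, - 680, - 411, - 405,  -  287, - 323/6, 559/18, 152/3, 607/7, 945]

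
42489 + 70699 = 113188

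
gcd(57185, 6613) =1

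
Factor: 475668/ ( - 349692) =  - 219/161=-  3^1 *7^( - 1 ) * 23^(  -  1 )*73^1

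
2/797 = 2/797  =  0.00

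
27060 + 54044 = 81104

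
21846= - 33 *( -662 ) 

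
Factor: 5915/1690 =2^(  -  1)*7^1 = 7/2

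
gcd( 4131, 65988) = 27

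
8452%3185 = 2082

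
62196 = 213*292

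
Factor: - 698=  - 2^1*349^1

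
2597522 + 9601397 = 12198919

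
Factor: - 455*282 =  -128310 = -  2^1*3^1*5^1 * 7^1*13^1*47^1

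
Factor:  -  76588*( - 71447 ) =5471982836 = 2^2 * 37^1*41^1*467^1*1931^1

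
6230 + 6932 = 13162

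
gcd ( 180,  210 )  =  30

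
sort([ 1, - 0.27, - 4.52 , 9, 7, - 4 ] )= [- 4.52, - 4 , - 0.27,1,  7, 9 ] 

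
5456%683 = 675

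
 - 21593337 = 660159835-681753172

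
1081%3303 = 1081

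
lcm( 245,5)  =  245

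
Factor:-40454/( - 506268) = 20227/253134 = 2^(-1 )*3^( - 2 )*7^( - 3) *41^(-1)*113^1*179^1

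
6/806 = 3/403= 0.01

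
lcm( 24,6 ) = 24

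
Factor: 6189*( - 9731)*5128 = -2^3*3^1* 37^1*263^1 *641^1*2063^1 = - 308834615352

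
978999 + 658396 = 1637395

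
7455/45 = 497/3 =165.67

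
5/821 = 5/821 =0.01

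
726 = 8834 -8108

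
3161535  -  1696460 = 1465075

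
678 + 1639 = 2317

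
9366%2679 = 1329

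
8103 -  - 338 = 8441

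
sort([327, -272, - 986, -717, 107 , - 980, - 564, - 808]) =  [ - 986, - 980, - 808,-717 , - 564, - 272,107, 327]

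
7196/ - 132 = - 55 + 16/33 = -54.52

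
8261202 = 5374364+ 2886838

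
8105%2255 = 1340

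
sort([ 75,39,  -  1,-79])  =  [ - 79, - 1,39,75] 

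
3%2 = 1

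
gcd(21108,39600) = 12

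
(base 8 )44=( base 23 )1d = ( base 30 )16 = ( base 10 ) 36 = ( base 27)19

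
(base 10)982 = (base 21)24G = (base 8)1726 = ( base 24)1gm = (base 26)1bk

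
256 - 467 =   -  211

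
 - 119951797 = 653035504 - 772987301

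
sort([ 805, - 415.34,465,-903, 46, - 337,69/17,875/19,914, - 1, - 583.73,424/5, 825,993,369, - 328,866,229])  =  [ - 903,-583.73, - 415.34, - 337, - 328,-1,69/17  ,  46,875/19,424/5, 229, 369,465,805,825,  866,914, 993]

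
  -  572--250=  -322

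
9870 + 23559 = 33429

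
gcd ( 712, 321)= 1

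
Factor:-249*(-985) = 3^1*5^1*83^1 * 197^1 = 245265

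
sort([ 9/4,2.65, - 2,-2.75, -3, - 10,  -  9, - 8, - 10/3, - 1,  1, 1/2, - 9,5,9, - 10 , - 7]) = [ -10, - 10, - 9, - 9, - 8, - 7,-10/3, - 3, - 2.75, - 2,-1,1/2, 1,9/4, 2.65, 5,9 ]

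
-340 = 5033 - 5373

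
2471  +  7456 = 9927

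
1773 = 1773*1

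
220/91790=22/9179=0.00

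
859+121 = 980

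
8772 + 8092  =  16864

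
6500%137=61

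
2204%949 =306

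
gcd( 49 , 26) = 1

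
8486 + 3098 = 11584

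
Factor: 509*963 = 3^2*107^1* 509^1 = 490167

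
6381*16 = 102096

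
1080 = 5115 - 4035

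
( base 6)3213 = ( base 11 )603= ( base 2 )1011011001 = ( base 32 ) MP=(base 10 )729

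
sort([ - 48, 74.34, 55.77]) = [  -  48, 55.77, 74.34] 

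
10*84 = 840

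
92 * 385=35420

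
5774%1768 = 470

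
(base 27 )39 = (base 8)132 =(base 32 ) 2q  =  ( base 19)4E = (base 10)90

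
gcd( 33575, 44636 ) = 1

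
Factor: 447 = 3^1*149^1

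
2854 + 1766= 4620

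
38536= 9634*4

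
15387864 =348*44218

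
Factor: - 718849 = - 449^1*1601^1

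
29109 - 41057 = -11948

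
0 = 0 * 624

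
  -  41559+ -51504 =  - 93063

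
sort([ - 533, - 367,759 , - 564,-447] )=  [ - 564, - 533,-447,-367, 759]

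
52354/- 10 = -5236 + 3/5 = - 5235.40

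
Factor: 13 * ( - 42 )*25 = - 2^1 *3^1* 5^2*7^1 * 13^1 =- 13650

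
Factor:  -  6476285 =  - 5^1*149^1 * 8693^1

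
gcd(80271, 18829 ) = 991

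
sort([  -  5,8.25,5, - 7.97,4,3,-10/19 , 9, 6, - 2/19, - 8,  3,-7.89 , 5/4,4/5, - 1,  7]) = [-8,  -  7.97,-7.89,-5, - 1,  -  10/19,-2/19, 4/5, 5/4 , 3,3,  4,5,6, 7, 8.25,9]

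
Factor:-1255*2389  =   -5^1*251^1*2389^1 = - 2998195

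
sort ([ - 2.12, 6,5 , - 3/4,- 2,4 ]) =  [ - 2.12 , - 2,-3/4 , 4, 5, 6] 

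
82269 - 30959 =51310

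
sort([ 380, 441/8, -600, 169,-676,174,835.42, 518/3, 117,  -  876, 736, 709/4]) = [-876 ,-676, -600,  441/8, 117, 169, 518/3, 174,  709/4  ,  380, 736, 835.42 ] 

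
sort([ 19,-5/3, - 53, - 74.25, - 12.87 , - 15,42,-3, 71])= [ - 74.25, - 53, - 15 , - 12.87, - 3, - 5/3, 19, 42,71]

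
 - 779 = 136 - 915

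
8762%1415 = 272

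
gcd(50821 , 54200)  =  1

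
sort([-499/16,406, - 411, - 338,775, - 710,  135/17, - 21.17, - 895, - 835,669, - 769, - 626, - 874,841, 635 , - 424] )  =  [ - 895, - 874 , - 835 ,  -  769, - 710, - 626, - 424 , - 411, - 338, - 499/16, - 21.17,135/17, 406,635, 669, 775 , 841] 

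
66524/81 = 821 + 23/81 = 821.28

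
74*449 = 33226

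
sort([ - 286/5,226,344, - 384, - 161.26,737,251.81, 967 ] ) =[ - 384 ,-161.26,  -  286/5, 226,251.81, 344,737,967 ]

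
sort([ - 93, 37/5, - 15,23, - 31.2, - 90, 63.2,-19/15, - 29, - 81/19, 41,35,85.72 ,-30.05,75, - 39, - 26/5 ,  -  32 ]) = [ - 93, - 90, - 39, - 32, -31.2, - 30.05, - 29, - 15, - 26/5, - 81/19, - 19/15,  37/5,23,  35,41, 63.2, 75,  85.72 ] 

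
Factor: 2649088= 2^10*13^1  *199^1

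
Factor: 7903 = 7^1*1129^1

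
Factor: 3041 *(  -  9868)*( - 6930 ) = 207959514840 = 2^3*3^2*5^1*7^1*11^1*2467^1*3041^1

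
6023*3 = 18069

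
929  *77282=71794978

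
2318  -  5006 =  -2688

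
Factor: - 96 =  - 2^5*3^1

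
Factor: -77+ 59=-18 = - 2^1*3^2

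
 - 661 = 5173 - 5834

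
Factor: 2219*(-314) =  - 2^1*7^1*157^1 * 317^1 = - 696766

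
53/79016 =53/79016 = 0.00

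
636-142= 494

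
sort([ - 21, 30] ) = [ - 21,30 ] 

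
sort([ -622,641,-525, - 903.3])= [-903.3,-622 ,  -  525, 641] 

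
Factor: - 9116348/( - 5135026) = 2^1*13^( - 1)*23^( - 1)*31^( - 1)* 277^(-1)*2279087^1= 4558174/2567513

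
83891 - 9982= 73909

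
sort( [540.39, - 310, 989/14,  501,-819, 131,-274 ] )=[ - 819, - 310,  -  274,989/14,131, 501, 540.39]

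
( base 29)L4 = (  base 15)2ad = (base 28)LP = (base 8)1145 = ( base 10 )613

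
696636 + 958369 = 1655005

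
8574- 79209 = - 70635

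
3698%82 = 8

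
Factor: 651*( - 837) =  - 544887 = -3^4*7^1*31^2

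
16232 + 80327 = 96559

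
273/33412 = 273/33412  =  0.01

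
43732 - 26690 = 17042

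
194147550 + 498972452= 693120002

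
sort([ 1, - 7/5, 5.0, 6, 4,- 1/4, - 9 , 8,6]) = [ - 9,  -  7/5, - 1/4,1, 4, 5.0, 6,6, 8 ] 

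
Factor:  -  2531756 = -2^2*632939^1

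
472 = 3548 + - 3076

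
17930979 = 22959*781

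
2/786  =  1/393  =  0.00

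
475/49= 9 + 34/49 = 9.69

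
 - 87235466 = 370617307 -457852773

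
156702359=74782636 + 81919723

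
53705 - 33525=20180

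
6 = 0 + 6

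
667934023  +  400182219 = 1068116242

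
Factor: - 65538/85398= - 33/43 = - 3^1*11^1*43^(-1) 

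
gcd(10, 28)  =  2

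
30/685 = 6/137 = 0.04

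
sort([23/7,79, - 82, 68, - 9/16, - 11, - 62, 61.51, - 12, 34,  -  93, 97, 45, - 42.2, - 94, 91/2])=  [ - 94 , - 93, - 82, - 62, - 42.2,-12, - 11, - 9/16,  23/7,34, 45, 91/2, 61.51 , 68, 79, 97] 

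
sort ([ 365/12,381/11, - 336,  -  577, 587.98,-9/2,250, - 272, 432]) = [ - 577,-336,-272, - 9/2, 365/12, 381/11,  250,  432, 587.98] 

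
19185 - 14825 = 4360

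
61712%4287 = 1694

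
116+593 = 709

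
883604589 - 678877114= 204727475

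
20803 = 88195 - 67392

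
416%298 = 118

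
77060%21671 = 12047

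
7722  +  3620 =11342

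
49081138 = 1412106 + 47669032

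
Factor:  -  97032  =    -  2^3*3^1*13^1*311^1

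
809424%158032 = 19264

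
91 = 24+67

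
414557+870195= 1284752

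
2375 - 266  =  2109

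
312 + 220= 532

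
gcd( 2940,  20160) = 420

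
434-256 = 178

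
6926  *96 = 664896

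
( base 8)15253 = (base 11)5147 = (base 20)H17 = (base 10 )6827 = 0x1AAB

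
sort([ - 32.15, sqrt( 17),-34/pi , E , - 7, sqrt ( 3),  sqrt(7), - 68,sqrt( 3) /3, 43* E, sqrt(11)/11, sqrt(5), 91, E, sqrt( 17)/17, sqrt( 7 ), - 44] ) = [-68, - 44, - 32.15, -34/pi, - 7 , sqrt(17 )/17, sqrt( 11)/11, sqrt(3 ) /3, sqrt(3),sqrt(5), sqrt( 7),sqrt(7),E, E,  sqrt( 17), 91 , 43 * E]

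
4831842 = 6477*746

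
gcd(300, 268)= 4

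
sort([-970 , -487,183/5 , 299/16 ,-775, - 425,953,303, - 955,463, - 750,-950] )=[ - 970,  -  955, - 950,  -  775,-750, - 487,-425,  299/16 , 183/5,303,463,953]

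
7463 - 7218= 245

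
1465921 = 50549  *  29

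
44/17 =2 + 10/17 =2.59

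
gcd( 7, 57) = 1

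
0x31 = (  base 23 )23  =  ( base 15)34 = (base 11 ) 45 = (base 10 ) 49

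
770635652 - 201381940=569253712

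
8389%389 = 220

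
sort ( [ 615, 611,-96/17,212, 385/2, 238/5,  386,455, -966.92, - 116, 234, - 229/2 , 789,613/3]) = [ - 966.92, - 116, - 229/2, - 96/17,238/5 , 385/2,613/3, 212, 234, 386,455,611, 615,789 ] 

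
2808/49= 2808/49 = 57.31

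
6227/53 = 117 + 26/53 = 117.49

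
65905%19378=7771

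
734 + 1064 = 1798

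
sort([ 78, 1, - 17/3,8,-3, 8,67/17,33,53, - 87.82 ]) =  [ - 87.82, - 17/3, - 3 , 1,67/17, 8, 8,33, 53 , 78]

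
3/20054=3/20054 = 0.00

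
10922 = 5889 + 5033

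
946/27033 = 946/27033 = 0.03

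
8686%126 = 118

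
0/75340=0 = 0.00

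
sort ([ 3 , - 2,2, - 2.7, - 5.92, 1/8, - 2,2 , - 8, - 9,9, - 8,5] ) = [ - 9 ,-8, - 8, - 5.92, - 2.7, - 2, - 2,1/8,2,2,3,5,9 ] 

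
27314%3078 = 2690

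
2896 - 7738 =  - 4842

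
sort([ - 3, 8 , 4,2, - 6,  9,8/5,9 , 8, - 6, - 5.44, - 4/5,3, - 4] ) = [  -  6,- 6, - 5.44, - 4, - 3,-4/5,8/5, 2,3,  4 , 8,8,9,9 ]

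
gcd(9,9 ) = 9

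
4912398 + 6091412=11003810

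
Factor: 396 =2^2 * 3^2*11^1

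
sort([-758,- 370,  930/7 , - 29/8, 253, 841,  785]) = [ - 758, - 370, - 29/8, 930/7, 253, 785,  841] 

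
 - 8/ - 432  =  1/54  =  0.02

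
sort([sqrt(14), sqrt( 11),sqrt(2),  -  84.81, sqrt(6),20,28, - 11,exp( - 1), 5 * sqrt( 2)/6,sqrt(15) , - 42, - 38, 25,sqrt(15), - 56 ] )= [ - 84.81,  -  56, - 42, -38,  -  11, exp( - 1), 5*sqrt( 2)/6, sqrt( 2), sqrt(6), sqrt (11),sqrt( 14 ), sqrt(15),sqrt(15), 20 , 25, 28] 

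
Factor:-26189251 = -11^1*2380841^1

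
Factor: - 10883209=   -  23^1*83^1 *5701^1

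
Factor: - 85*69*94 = - 2^1*3^1*5^1*17^1*23^1*47^1 =- 551310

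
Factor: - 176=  - 2^4*11^1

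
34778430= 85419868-50641438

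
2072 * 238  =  493136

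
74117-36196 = 37921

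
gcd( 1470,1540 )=70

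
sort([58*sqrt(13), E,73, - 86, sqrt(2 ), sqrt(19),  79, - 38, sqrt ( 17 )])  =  [- 86, - 38,  sqrt( 2 ),E, sqrt( 17 ), sqrt (19 ), 73, 79,58*sqrt ( 13)]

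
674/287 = 2 + 100/287 = 2.35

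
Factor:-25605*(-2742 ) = 70208910 = 2^1*3^3*5^1*457^1*569^1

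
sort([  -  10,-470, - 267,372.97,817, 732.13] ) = [ - 470, -267,-10,372.97,732.13 , 817]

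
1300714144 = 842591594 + 458122550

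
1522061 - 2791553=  - 1269492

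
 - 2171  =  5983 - 8154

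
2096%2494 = 2096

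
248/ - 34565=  - 1 + 1107/1115 = - 0.01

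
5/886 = 5/886 = 0.01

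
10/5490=1/549 = 0.00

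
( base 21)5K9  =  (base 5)41014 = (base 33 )2DR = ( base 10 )2634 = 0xa4a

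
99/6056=99/6056 =0.02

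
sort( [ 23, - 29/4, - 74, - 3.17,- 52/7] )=[  -  74,-52/7,-29/4,  -  3.17, 23]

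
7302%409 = 349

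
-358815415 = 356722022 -715537437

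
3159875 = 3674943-515068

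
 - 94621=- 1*94621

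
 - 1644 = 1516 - 3160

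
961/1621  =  961/1621 = 0.59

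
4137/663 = 6  +  53/221  =  6.24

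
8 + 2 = 10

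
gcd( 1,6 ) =1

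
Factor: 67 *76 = 2^2*19^1*67^1= 5092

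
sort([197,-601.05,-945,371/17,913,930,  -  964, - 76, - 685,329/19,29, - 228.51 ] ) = [ - 964, - 945,-685, - 601.05,  -  228.51, - 76 , 329/19,371/17, 29,197, 913,930]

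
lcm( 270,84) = 3780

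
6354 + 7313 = 13667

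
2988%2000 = 988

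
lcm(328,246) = 984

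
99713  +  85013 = 184726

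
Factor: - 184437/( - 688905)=3^(-3)*5^( - 1)  *  7^( - 1)*11^1*23^1 = 253/945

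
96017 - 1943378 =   -  1847361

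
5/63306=5/63306=0.00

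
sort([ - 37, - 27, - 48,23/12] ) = [ - 48, - 37, - 27, 23/12] 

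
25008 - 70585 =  - 45577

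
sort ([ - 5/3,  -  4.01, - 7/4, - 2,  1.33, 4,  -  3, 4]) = [  -  4.01,  -  3, - 2, - 7/4, - 5/3, 1.33 , 4,4]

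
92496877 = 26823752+65673125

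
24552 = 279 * 88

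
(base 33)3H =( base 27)48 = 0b1110100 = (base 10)116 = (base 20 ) 5g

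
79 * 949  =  74971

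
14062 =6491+7571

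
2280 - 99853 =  - 97573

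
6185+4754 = 10939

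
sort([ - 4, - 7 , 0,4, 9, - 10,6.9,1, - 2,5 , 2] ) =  [  -  10 ,- 7, - 4  , - 2,0, 1, 2 , 4,5, 6.9 , 9] 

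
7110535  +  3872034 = 10982569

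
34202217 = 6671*5127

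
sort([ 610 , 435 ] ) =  [435, 610]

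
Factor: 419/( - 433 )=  - 419^1*433^( - 1) 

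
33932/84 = 403 + 20/21 = 403.95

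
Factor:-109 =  - 109^1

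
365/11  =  365/11=33.18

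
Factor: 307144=2^3* 38393^1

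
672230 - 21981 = 650249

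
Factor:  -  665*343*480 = -2^5*3^1*5^2*7^4*19^1 = - 109485600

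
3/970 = 3/970  =  0.00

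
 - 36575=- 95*385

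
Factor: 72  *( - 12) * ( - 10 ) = 8640=2^6  *3^3 * 5^1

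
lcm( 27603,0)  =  0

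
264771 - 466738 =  - 201967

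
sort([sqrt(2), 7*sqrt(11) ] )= [sqrt(2) , 7*sqrt( 11)]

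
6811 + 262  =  7073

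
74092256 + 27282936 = 101375192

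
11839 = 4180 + 7659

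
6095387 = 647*9421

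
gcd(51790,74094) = 2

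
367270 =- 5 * ( - 73454 ) 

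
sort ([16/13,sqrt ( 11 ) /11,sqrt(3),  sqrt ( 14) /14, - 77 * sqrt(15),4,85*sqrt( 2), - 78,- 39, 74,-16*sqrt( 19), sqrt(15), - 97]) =[ - 77 * sqrt(15 ), - 97,- 78, - 16*sqrt(19),-39, sqrt( 14 ) /14,sqrt (11)/11,16/13, sqrt (3), sqrt( 15),4, 74,85*sqrt( 2) ] 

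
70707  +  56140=126847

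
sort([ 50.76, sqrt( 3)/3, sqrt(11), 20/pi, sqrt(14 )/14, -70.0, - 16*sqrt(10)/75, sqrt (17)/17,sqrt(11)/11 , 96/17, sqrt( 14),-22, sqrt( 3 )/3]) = [ - 70.0, - 22, - 16 * sqrt( 10 )/75, sqrt(17 )/17, sqrt(14)/14,  sqrt (11)/11, sqrt(3 )/3, sqrt(3)/3, sqrt(11), sqrt(14),96/17 , 20/pi,50.76 ] 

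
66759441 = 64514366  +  2245075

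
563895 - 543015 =20880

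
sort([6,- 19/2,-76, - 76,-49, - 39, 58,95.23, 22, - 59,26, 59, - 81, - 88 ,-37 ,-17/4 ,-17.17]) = [  -  88, - 81,-76,-76, -59 ,-49,-39, - 37,  -  17.17,- 19/2,-17/4, 6, 22, 26, 58,  59,95.23 ]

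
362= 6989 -6627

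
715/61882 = 715/61882 = 0.01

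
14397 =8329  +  6068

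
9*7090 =63810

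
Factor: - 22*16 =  - 2^5 * 11^1=- 352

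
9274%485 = 59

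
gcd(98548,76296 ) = 4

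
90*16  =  1440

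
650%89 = 27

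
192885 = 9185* 21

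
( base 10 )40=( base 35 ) 15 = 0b101000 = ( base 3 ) 1111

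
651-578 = 73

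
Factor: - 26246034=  - 2^1*3^2*1458113^1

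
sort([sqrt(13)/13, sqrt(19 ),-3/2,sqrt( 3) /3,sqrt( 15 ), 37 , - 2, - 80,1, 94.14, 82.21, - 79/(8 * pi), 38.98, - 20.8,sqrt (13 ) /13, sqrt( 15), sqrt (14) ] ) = [ - 80, - 20.8 , - 79/( 8 * pi ),-2,-3/2, sqrt( 13) /13  ,  sqrt( 13) /13, sqrt( 3 ) /3, 1,sqrt (14 ), sqrt( 15 ), sqrt( 15),sqrt( 19 ),37, 38.98,82.21,94.14 ] 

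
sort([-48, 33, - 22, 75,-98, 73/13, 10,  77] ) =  [ - 98, - 48 , - 22, 73/13, 10,33, 75 , 77] 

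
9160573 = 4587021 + 4573552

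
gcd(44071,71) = 1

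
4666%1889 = 888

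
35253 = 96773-61520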